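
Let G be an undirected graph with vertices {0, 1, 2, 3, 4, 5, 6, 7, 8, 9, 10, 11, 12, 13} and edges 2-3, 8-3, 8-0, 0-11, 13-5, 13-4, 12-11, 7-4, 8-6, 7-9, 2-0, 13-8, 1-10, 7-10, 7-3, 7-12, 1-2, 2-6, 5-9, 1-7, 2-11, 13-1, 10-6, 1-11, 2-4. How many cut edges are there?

The edges on the cycle 1-7-10-1 are not bridges since each lies on that cycle.
Every edge lies on some cycle, so there are no bridges.

0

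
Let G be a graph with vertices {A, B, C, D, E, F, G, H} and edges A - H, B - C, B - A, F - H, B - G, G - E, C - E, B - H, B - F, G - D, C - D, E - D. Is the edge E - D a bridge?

No

After removing E - D, the path E-C-D still connects them, so the edge is not a bridge.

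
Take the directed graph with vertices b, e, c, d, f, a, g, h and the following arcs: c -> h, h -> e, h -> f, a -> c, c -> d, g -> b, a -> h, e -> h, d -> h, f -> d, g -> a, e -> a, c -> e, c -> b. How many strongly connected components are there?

{a, c, d, e, f, h} are all mutually reachable — one SCC of size 6.
{b} is an SCC by itself.
{g} is an SCC by itself.
That gives 3 strongly connected components.

3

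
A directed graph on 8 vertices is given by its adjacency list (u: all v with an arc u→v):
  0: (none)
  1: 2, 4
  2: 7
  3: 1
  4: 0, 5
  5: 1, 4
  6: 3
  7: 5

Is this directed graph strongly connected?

No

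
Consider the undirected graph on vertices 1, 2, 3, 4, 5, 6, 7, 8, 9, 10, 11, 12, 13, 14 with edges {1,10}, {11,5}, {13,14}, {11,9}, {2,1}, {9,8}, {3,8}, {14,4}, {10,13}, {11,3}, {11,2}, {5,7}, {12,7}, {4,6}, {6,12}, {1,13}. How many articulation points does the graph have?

1

Removing 11 increases the component count from 1 to 2, so 11 is a cut vertex.
By contrast removing 2 leaves 1 component; it is not a cut vertex. No other vertex is a cut vertex either.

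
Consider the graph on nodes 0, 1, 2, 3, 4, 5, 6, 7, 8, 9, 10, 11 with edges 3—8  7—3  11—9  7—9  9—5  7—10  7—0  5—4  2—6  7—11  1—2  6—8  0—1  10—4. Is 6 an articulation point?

Deleting 6 leaves 1 component (was 1) (its neighbors 2, 8 remain connected to each other), so 6 is not a cut vertex.

No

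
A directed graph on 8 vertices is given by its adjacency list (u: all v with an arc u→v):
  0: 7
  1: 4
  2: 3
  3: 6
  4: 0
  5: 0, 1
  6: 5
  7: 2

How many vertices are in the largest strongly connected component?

8

{0, 1, 2, 3, 4, 5, 6, 7} are all mutually reachable — one SCC of size 8.
The largest has 8 vertices.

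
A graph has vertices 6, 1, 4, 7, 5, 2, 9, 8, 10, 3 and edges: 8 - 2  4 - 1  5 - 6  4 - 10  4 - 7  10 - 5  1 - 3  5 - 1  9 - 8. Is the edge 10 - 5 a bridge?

No

After removing 10 - 5, the path 10-4-1-5 still connects them, so the edge is not a bridge.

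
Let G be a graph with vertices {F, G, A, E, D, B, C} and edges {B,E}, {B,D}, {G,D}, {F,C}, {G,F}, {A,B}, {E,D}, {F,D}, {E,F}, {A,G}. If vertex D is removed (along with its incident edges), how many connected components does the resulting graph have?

With D gone, the remaining components are: {A, B, C, E, F, G}.
That is 1 component.

1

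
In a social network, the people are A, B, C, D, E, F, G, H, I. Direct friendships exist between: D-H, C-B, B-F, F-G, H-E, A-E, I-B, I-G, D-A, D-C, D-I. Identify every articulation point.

D

Removing D increases the component count from 1 to 2, so D is a cut vertex.
By contrast removing I leaves 1 component; it is not a cut vertex. No other vertex is a cut vertex either.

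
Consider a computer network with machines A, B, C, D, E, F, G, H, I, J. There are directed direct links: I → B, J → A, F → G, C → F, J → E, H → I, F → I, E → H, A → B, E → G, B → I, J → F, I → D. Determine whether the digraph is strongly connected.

No

There is no directed path from H to F, so the graph is not strongly connected.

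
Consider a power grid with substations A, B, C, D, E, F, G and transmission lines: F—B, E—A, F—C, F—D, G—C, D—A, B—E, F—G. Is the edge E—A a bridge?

No

After removing E—A, the path E-B-F-D-A still connects them, so the edge is not a bridge.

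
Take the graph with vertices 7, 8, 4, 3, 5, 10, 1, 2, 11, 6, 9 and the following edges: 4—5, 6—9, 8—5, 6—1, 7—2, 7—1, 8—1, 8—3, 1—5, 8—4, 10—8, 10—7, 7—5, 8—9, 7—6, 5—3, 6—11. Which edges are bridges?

11-6, 2-7

The edges on the cycle 10-7-6-1-5-3-8-10 are not bridges since each lies on that cycle.
But removing 11—6 disconnects 11 from 6; removing 7—2 disconnects 7 from 2 — these are bridges.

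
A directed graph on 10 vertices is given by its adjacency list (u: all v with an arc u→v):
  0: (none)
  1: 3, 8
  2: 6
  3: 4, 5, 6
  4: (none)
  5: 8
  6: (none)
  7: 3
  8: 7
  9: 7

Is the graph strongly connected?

There is no directed path from 7 to 9, so the graph is not strongly connected.

No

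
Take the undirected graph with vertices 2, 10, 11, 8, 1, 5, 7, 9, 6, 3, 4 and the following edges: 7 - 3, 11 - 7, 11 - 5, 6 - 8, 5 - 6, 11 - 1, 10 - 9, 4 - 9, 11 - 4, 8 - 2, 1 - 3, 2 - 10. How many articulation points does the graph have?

Removing 11 increases the component count from 1 to 2, so 11 is a cut vertex.
By contrast removing 4 leaves 1 component; it is not a cut vertex. No other vertex is a cut vertex either.

1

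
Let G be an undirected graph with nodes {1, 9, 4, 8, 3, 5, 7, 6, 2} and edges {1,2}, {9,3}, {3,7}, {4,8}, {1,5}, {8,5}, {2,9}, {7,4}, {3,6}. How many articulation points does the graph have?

1

Removing 3 increases the component count from 1 to 2, so 3 is a cut vertex.
By contrast removing 1 leaves 1 component; it is not a cut vertex. No other vertex is a cut vertex either.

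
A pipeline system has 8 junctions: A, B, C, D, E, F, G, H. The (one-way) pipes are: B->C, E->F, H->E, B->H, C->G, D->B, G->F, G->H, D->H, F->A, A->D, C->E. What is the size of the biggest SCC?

8

{A, B, C, D, E, F, G, H} are all mutually reachable — one SCC of size 8.
The largest has 8 vertices.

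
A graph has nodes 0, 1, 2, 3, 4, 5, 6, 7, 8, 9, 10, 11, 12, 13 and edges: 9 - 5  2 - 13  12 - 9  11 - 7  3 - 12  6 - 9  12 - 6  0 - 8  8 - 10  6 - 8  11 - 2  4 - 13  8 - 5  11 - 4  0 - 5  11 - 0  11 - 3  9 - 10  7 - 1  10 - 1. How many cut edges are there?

0

The edges on the cycle 12-6-9-12 are not bridges since each lies on that cycle.
Every edge lies on some cycle, so there are no bridges.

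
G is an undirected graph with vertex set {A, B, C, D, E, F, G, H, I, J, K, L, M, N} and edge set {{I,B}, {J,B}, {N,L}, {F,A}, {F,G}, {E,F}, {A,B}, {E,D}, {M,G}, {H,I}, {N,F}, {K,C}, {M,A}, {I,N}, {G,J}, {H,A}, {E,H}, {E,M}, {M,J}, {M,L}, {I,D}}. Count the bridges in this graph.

The edges on the cycle E-H-I-N-L-M-E are not bridges since each lies on that cycle.
But removing K-C disconnects K from C — this is a bridge.

1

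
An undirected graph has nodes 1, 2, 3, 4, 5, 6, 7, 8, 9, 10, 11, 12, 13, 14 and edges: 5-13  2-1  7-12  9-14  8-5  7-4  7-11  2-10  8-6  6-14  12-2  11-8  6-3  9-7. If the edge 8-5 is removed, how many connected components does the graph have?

2

Before removal there is 1 component.
8-5 is a bridge — removing it separates 8's side from 5's side.
After removal: 2 components.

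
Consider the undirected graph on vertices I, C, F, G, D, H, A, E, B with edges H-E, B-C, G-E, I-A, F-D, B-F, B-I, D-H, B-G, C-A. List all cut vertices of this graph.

Removing B increases the component count from 1 to 2, so B is a cut vertex.
By contrast removing I leaves 1 component; it is not a cut vertex. No other vertex is a cut vertex either.

B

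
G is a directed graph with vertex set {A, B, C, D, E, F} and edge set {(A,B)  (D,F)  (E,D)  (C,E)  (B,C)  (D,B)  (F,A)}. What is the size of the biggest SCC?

{A, B, C, D, E, F} are all mutually reachable — one SCC of size 6.
The largest has 6 vertices.

6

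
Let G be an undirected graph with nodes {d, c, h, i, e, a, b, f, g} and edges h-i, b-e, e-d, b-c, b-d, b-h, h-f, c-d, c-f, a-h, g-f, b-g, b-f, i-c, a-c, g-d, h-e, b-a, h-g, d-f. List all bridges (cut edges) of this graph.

none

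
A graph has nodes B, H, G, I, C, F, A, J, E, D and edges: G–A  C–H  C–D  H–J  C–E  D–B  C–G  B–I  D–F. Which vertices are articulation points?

B, C, D, G, H

Removing B increases the component count from 1 to 2, so B is a cut vertex.
Removing C increases the component count from 1 to 4, so C is a cut vertex.
Removing D increases the component count from 1 to 3, so D is a cut vertex.
Likewise G, H are cut vertices.
By contrast removing I leaves 1 component; it is not a cut vertex. No other vertex is a cut vertex either.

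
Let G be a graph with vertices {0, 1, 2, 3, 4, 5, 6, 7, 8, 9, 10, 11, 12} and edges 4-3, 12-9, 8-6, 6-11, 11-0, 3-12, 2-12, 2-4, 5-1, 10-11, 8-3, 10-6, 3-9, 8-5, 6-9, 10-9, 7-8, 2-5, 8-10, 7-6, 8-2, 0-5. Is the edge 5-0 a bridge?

No

After removing 5-0, the path 5-8-10-11-0 still connects them, so the edge is not a bridge.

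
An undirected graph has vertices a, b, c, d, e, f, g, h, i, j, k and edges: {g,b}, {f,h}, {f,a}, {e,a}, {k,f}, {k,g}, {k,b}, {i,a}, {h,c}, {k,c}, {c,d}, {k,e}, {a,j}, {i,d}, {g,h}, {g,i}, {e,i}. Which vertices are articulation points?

Removing a increases the component count from 1 to 2, so a is a cut vertex.
By contrast removing g leaves 1 component; it is not a cut vertex. No other vertex is a cut vertex either.

a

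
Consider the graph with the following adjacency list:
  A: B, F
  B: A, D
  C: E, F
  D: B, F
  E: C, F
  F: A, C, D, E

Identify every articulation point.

F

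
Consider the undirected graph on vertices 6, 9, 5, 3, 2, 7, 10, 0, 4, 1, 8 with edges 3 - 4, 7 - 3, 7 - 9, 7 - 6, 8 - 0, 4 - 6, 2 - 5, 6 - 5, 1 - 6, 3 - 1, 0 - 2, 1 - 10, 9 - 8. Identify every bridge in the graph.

1-10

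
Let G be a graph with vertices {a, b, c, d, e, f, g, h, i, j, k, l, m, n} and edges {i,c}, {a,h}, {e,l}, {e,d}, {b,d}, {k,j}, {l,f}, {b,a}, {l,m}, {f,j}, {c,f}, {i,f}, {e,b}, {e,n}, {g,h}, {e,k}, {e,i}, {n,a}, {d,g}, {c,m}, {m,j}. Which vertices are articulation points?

e

Removing e increases the component count from 1 to 2, so e is a cut vertex.
By contrast removing k leaves 1 component; it is not a cut vertex. No other vertex is a cut vertex either.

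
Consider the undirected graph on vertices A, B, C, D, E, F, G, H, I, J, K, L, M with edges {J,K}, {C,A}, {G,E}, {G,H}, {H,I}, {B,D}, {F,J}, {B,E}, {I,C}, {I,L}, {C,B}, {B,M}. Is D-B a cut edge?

Yes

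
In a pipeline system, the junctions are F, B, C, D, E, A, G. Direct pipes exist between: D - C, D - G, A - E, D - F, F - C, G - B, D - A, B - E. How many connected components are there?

1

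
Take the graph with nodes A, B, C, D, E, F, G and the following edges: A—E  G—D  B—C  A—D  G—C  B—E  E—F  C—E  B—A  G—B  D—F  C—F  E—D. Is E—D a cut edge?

No

After removing E—D, the path E-A-D still connects them, so the edge is not a bridge.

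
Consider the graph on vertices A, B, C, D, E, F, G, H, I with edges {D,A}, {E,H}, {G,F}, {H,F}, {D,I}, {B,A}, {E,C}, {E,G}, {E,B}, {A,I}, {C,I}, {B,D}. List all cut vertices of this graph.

Removing E increases the component count from 1 to 2, so E is a cut vertex.
By contrast removing D leaves 1 component; it is not a cut vertex. No other vertex is a cut vertex either.

E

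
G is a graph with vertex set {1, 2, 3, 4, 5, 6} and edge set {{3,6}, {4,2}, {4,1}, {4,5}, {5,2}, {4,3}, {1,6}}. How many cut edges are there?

The edges on the cycle 4-5-2-4 are not bridges since each lies on that cycle.
Every edge lies on some cycle, so there are no bridges.

0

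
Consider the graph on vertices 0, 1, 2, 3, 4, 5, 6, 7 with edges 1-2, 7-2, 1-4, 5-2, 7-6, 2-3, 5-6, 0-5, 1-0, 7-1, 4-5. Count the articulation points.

Removing 2 increases the component count from 1 to 2, so 2 is a cut vertex.
By contrast removing 0 leaves 1 component; it is not a cut vertex. No other vertex is a cut vertex either.

1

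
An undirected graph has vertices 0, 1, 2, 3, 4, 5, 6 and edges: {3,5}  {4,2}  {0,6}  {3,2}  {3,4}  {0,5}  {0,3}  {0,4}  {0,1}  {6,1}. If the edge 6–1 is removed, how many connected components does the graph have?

1

6 and 1 are still connected via 6-0-1, so the component count stays at 1.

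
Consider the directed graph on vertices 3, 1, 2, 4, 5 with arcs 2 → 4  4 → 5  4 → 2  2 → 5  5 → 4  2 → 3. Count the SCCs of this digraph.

{2, 4, 5} are all mutually reachable — one SCC of size 3.
{3} is an SCC by itself.
{1} is an SCC by itself.
That gives 3 strongly connected components.

3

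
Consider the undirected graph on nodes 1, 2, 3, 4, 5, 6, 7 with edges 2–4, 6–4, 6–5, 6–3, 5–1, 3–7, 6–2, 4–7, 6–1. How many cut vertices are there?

1

Removing 6 increases the component count from 1 to 2, so 6 is a cut vertex.
By contrast removing 1 leaves 1 component; it is not a cut vertex. No other vertex is a cut vertex either.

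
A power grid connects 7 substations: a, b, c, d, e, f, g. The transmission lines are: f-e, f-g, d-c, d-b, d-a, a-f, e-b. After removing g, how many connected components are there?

With g gone, the remaining components are: {a, b, c, d, e, f}.
That is 1 component.

1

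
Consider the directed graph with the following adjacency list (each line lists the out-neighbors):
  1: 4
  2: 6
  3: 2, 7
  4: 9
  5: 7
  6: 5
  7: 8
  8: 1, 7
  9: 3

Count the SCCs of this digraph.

{1, 2, 3, 4, 5, 6, 7, 8, 9} are all mutually reachable — one SCC of size 9.
That gives 1 strongly connected component.

1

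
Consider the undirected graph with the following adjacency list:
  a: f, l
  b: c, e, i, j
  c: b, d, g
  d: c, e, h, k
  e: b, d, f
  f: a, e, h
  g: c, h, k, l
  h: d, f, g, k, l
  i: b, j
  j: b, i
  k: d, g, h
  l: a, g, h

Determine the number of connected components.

1

Starting from a we can reach a, b, c, d, e, f, g, h, i, j, k, l. That is one component of size 12.
Total: 1 component.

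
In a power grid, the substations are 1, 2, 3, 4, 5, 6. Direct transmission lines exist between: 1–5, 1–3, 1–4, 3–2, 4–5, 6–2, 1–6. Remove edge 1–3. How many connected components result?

1

1 and 3 are still connected via 1-6-2-3, so the component count stays at 1.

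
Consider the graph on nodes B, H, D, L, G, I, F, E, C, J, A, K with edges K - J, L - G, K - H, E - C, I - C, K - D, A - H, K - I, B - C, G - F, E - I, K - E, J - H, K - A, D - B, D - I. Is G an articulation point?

Deleting G raises the number of components from 2 to 3, so G is a cut vertex.

Yes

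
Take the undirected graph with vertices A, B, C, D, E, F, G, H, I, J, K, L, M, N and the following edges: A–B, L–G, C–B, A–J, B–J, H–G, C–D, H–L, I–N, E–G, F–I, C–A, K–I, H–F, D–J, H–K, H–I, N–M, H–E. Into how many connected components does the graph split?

2

Starting from A we can reach A, B, C, D, J. That is one component of size 5.
Starting from E we can reach E, F, G, H, I, K, L, M, N. That is one component of size 9.
Total: 2 components.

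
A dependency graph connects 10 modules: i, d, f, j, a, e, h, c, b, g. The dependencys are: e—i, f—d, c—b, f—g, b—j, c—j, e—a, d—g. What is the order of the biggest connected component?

3

h is isolated — a component by itself.
Starting from a we can reach a, e, i. That is one component of size 3.
Starting from d we can reach d, f, g. That is one component of size 3.
Starting from b we can reach b, c, j. That is one component of size 3.
The largest has 3 vertices.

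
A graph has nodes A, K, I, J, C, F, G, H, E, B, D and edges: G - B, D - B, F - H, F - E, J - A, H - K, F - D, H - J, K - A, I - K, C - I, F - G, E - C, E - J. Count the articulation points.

1

Removing F increases the component count from 1 to 2, so F is a cut vertex.
By contrast removing E leaves 1 component; it is not a cut vertex. No other vertex is a cut vertex either.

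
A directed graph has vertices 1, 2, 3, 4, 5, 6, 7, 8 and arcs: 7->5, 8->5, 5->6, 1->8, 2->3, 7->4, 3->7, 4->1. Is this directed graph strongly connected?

There is no directed path from 6 to 7, so the graph is not strongly connected.

No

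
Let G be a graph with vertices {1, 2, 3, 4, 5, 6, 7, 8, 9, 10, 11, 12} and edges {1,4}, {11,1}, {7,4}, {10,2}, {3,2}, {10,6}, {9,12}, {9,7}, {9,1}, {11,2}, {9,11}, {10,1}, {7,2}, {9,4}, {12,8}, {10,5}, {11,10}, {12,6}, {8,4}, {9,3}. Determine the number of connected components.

1

Starting from 1 we can reach 1, 2, 3, 4, 5, 6, 7, 8, 9, 10, 11, 12. That is one component of size 12.
Total: 1 component.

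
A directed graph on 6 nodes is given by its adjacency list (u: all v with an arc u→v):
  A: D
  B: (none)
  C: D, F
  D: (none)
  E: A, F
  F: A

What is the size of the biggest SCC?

{D} is an SCC by itself.
{A} is an SCC by itself.
{E} is an SCC by itself.
{C} is an SCC by itself.
{B} is an SCC by itself.
(and 1 more singleton SCC)
The largest has 1 vertex.

1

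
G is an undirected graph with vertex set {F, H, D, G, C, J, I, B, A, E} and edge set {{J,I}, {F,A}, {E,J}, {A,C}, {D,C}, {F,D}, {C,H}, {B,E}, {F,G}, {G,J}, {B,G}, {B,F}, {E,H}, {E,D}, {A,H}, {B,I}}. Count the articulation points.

Removing A, for instance, still leaves 1 component. No single vertex removal increases the component count — the graph has no articulation points.

0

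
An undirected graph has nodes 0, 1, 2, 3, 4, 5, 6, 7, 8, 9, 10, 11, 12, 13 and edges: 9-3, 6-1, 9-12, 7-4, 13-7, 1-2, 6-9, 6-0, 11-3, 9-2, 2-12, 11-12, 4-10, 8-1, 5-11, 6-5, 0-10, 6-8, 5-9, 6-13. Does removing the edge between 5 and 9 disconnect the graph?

After removing 5-9, the path 5-6-9 still connects them, so the edge is not a bridge.

No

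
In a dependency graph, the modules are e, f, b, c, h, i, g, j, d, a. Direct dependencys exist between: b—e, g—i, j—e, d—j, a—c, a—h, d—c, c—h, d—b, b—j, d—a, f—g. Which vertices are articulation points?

d, g

Removing d increases the component count from 2 to 3, so d is a cut vertex.
Removing g increases the component count from 2 to 3, so g is a cut vertex.
By contrast removing f leaves 2 components; it is not a cut vertex. No other vertex is a cut vertex either.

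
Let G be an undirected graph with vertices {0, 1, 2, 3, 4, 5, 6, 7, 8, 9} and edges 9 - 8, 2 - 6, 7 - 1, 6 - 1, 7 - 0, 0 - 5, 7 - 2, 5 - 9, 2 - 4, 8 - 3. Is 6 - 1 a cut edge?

After removing 6 - 1, the path 6-2-7-1 still connects them, so the edge is not a bridge.

No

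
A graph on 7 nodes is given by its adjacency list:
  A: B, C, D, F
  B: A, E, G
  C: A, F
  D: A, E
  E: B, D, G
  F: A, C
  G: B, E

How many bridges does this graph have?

0

The edges on the cycle A-F-C-A are not bridges since each lies on that cycle.
Every edge lies on some cycle, so there are no bridges.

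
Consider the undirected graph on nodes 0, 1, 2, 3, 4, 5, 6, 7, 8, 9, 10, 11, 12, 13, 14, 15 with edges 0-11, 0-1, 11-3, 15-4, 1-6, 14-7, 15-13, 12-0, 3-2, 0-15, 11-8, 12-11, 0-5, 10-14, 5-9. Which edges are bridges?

0-1, 0-15, 0-5, 1-6, 10-14, 11-3, 11-8, 13-15, 14-7, 15-4, 2-3, 5-9

The edges on the cycle 12-0-11-12 are not bridges since each lies on that cycle.
But removing 15-4 disconnects 15 from 4; removing 11-3 disconnects 11 from 3; removing 5-9 disconnects 5 from 9; removing 3-2 disconnects 3 from 2 — these are bridges.
In total 12 edges are bridges.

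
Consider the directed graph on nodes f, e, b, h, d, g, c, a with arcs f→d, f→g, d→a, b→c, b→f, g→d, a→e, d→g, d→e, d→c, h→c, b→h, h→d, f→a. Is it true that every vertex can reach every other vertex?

No

There is no directed path from e to d, so the graph is not strongly connected.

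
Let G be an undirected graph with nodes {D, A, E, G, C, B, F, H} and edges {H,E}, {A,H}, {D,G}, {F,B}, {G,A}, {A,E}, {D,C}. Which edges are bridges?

The edges on the cycle A-H-E-A are not bridges since each lies on that cycle.
But removing F—B disconnects F from B; removing G—A disconnects G from A; removing G—D disconnects G from D; removing D—C disconnects D from C — these are bridges.

A-G, B-F, C-D, D-G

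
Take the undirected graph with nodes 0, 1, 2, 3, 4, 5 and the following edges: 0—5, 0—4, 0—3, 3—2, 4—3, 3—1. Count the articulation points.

Removing 0 increases the component count from 1 to 2, so 0 is a cut vertex.
Removing 3 increases the component count from 1 to 3, so 3 is a cut vertex.
By contrast removing 4 leaves 1 component; it is not a cut vertex. No other vertex is a cut vertex either.

2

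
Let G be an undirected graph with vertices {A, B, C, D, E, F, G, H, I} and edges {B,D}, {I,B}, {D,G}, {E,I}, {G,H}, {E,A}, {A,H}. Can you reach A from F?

No

The component containing F is {F}, and A is not in it.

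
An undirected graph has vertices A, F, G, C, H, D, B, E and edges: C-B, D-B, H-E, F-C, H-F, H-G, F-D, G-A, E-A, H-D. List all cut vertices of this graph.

Removing H increases the component count from 1 to 2, so H is a cut vertex.
By contrast removing F leaves 1 component; it is not a cut vertex. No other vertex is a cut vertex either.

H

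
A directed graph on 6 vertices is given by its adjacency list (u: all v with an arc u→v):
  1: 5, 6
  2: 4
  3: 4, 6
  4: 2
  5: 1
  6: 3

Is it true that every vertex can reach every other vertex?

There is no directed path from 2 to 3, so the graph is not strongly connected.

No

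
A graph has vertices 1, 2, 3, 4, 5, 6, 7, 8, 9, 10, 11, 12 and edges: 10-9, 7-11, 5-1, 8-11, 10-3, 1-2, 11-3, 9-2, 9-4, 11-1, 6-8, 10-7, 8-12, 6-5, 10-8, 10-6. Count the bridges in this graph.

The edges on the cycle 10-6-8-11-7-10 are not bridges since each lies on that cycle.
But removing 8-12 disconnects 8 from 12; removing 9-4 disconnects 9 from 4 — these are bridges.
That makes 2 bridges.

2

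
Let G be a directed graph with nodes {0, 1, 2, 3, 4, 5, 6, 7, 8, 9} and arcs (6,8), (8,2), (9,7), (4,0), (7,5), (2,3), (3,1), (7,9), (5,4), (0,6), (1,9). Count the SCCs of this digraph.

{0, 1, 2, 3, 4, 5, 6, 7, 8, 9} are all mutually reachable — one SCC of size 10.
That gives 1 strongly connected component.

1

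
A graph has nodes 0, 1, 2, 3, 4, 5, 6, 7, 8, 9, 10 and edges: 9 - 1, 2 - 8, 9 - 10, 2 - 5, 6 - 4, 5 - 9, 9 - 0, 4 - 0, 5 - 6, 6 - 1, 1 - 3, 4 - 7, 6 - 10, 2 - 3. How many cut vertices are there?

2

Removing 2 increases the component count from 1 to 2, so 2 is a cut vertex.
Removing 4 increases the component count from 1 to 2, so 4 is a cut vertex.
By contrast removing 7 leaves 1 component; it is not a cut vertex. No other vertex is a cut vertex either.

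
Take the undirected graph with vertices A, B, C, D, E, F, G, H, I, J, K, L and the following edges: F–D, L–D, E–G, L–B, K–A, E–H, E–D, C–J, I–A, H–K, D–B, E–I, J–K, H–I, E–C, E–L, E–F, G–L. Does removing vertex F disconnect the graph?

No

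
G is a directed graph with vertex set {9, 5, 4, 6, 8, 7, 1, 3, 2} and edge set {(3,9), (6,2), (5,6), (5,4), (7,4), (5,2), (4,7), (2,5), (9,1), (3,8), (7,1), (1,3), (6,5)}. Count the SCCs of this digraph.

{1, 3, 9} are all mutually reachable — one SCC of size 3.
{2, 5, 6} are all mutually reachable — one SCC of size 3.
{4, 7} are all mutually reachable — one SCC of size 2.
{8} is an SCC by itself.
That gives 4 strongly connected components.

4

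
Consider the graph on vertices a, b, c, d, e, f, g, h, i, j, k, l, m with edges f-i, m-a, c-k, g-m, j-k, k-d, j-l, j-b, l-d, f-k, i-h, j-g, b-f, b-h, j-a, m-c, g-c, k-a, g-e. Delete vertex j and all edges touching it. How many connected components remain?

With j gone, the remaining components are: {a, b, c, d, e, f, g, h, i, k, l, m}.
That is 1 component.

1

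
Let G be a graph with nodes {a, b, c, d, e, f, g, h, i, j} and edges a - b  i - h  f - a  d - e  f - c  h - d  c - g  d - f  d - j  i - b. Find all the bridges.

The edges on the cycle i-h-d-f-a-b-i are not bridges since each lies on that cycle.
But removing c - g disconnects c from g; removing j - d disconnects j from d; removing f - c disconnects f from c; removing e - d disconnects e from d — these are bridges.

c-f, c-g, d-e, d-j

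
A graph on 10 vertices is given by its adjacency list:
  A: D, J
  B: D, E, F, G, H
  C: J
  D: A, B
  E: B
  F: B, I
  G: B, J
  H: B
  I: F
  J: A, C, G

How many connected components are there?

Starting from A we can reach A, B, C, D, E, F, G, H, I, J. That is one component of size 10.
Total: 1 component.

1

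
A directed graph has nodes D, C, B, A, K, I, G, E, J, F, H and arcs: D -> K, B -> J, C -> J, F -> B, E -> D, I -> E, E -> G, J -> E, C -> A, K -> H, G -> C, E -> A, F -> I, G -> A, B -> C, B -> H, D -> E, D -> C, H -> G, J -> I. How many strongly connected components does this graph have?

{C, D, E, G, H, I, J, K} are all mutually reachable — one SCC of size 8.
{A} is an SCC by itself.
{F} is an SCC by itself.
{B} is an SCC by itself.
That gives 4 strongly connected components.

4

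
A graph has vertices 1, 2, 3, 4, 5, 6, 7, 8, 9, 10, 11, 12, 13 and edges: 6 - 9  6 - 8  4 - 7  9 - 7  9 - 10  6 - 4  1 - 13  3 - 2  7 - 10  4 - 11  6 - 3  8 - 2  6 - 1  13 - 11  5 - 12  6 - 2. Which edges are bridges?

12-5

The edges on the cycle 6-1-13-11-4-6 are not bridges since each lies on that cycle.
But removing 5 - 12 disconnects 5 from 12 — this is a bridge.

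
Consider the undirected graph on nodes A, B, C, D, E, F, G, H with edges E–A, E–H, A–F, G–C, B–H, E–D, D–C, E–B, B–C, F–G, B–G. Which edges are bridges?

none

The edges on the cycle E-B-H-E are not bridges since each lies on that cycle.
Every edge lies on some cycle, so there are no bridges.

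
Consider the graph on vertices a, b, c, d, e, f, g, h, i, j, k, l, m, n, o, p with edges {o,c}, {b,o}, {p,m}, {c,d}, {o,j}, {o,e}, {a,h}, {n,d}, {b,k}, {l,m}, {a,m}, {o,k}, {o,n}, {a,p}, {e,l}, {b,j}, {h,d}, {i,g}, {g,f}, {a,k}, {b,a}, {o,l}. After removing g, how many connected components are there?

3

With g gone, the remaining components are: {f}; {i}; {a, b, c, d, e, h, j, k, l, m, n, o, p}.
That is 3 components.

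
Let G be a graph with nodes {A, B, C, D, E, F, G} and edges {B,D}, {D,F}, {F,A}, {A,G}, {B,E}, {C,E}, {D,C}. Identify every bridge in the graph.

The edges on the cycle B-D-C-E-B are not bridges since each lies on that cycle.
But removing A-G disconnects A from G; removing A-F disconnects A from F; removing D-F disconnects D from F — these are bridges.

A-F, A-G, D-F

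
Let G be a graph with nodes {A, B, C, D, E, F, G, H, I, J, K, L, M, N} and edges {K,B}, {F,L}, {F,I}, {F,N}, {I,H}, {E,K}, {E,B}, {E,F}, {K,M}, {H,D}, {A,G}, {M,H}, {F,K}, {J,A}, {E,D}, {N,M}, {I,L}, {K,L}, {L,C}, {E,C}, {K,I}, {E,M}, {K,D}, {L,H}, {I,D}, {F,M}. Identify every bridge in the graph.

A-G, A-J

The edges on the cycle F-K-D-H-L-F are not bridges since each lies on that cycle.
But removing A—G disconnects A from G; removing J—A disconnects J from A — these are bridges.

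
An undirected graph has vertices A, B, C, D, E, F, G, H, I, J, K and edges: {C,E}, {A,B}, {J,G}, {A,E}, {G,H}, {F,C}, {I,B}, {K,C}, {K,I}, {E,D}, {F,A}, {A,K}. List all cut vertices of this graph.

Removing E increases the component count from 2 to 3, so E is a cut vertex.
Removing G increases the component count from 2 to 3, so G is a cut vertex.
By contrast removing C leaves 2 components; it is not a cut vertex. No other vertex is a cut vertex either.

E, G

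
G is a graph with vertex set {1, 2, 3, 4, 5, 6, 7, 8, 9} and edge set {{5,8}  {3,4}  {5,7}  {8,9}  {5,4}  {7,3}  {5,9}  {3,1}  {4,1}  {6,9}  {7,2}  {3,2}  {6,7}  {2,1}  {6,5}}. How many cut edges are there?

0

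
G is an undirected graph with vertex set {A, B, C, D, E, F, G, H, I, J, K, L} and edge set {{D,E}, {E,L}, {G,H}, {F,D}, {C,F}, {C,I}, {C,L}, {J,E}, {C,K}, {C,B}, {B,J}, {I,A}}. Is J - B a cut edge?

No

After removing J - B, the path J-E-L-C-B still connects them, so the edge is not a bridge.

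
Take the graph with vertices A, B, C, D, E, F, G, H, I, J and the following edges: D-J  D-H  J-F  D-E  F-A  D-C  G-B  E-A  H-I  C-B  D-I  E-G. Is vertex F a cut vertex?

Deleting F leaves 1 component (was 1) (its neighbors A, J remain connected to each other), so F is not a cut vertex.

No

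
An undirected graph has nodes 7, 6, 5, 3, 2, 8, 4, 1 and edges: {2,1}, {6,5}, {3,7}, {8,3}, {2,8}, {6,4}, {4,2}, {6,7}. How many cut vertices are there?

2

Removing 2 increases the component count from 1 to 2, so 2 is a cut vertex.
Removing 6 increases the component count from 1 to 2, so 6 is a cut vertex.
By contrast removing 4 leaves 1 component; it is not a cut vertex. No other vertex is a cut vertex either.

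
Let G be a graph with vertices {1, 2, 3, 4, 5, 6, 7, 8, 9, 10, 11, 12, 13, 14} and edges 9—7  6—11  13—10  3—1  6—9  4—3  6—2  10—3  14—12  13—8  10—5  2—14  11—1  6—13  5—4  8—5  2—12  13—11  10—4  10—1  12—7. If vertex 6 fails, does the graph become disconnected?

Deleting 6 raises the number of components from 1 to 2, so 6 is a cut vertex.

Yes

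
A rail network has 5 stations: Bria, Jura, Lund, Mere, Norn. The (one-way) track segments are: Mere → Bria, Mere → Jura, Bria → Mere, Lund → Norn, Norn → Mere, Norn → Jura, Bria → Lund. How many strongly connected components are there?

2

{Bria, Lund, Mere, Norn} are all mutually reachable — one SCC of size 4.
{Jura} is an SCC by itself.
That gives 2 strongly connected components.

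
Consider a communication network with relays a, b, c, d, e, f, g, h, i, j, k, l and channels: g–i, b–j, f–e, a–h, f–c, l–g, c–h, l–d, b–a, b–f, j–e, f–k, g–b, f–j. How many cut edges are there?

The edges on the cycle b-f-c-h-a-b are not bridges since each lies on that cycle.
But removing i–g disconnects i from g; removing f–k disconnects f from k; removing l–d disconnects l from d; removing l–g disconnects l from g — these are bridges.
In total 5 edges are bridges.

5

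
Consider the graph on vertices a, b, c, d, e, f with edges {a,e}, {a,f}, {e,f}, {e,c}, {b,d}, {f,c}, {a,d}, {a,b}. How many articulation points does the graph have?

1

Removing a increases the component count from 1 to 2, so a is a cut vertex.
By contrast removing e leaves 1 component; it is not a cut vertex. No other vertex is a cut vertex either.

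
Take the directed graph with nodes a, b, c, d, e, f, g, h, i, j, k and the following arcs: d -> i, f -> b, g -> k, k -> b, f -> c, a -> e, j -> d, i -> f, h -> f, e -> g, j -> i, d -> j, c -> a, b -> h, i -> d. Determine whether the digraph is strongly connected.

There is no directed path from b to j, so the graph is not strongly connected.

No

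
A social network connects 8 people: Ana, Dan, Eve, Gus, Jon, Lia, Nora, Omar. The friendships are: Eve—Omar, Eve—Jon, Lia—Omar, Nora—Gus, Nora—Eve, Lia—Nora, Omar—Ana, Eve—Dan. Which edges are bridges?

The edges on the cycle Lia-Nora-Eve-Omar-Lia are not bridges since each lies on that cycle.
But removing Eve—Jon disconnects Eve from Jon; removing Eve—Dan disconnects Eve from Dan; removing Omar—Ana disconnects Omar from Ana; removing Nora—Gus disconnects Nora from Gus — these are bridges.

Ana-Omar, Dan-Eve, Eve-Jon, Gus-Nora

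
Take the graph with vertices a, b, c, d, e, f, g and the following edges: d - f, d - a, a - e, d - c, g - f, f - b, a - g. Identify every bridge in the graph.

The edges on the cycle d-a-g-f-d are not bridges since each lies on that cycle.
But removing f - b disconnects f from b; removing a - e disconnects a from e; removing d - c disconnects d from c — these are bridges.

a-e, b-f, c-d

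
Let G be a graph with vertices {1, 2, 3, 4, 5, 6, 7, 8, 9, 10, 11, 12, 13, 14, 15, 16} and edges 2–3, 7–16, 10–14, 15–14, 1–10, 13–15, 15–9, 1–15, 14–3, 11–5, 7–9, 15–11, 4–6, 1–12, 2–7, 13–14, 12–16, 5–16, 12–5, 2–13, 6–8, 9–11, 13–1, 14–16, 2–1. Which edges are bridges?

4-6, 6-8

The edges on the cycle 1-10-14-15-1 are not bridges since each lies on that cycle.
But removing 4–6 disconnects 4 from 6; removing 6–8 disconnects 6 from 8 — these are bridges.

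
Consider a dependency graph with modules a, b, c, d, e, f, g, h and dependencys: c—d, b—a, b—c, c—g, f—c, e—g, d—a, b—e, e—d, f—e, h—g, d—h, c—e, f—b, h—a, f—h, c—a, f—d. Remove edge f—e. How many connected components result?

1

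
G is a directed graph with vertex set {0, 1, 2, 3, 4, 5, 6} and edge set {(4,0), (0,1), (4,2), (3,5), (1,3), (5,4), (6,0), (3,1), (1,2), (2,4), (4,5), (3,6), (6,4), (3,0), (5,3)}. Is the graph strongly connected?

From 2 we can reach every vertex (0, 1, 2, 3, 4, 5, 6), and every vertex can reach 2 (0, 1, 2, 3, 4, 5, 6). So the whole graph is one strongly connected component.

Yes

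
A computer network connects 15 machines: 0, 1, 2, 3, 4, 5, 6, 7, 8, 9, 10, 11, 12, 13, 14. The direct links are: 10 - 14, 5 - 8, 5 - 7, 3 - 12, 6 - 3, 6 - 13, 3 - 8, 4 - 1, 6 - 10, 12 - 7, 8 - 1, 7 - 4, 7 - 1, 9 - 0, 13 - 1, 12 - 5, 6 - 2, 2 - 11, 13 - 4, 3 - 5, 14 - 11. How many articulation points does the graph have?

Removing 6 increases the component count from 2 to 3, so 6 is a cut vertex.
By contrast removing 2 leaves 2 components; it is not a cut vertex. No other vertex is a cut vertex either.

1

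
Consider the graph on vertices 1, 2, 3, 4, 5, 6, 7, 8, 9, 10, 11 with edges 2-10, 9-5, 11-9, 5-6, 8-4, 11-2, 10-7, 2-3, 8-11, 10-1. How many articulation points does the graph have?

6

Removing 2 increases the component count from 1 to 3, so 2 is a cut vertex.
Removing 5 increases the component count from 1 to 2, so 5 is a cut vertex.
Removing 8 increases the component count from 1 to 2, so 8 is a cut vertex.
Likewise 9, 10, 11 are cut vertices.
By contrast removing 4 leaves 1 component; it is not a cut vertex. No other vertex is a cut vertex either.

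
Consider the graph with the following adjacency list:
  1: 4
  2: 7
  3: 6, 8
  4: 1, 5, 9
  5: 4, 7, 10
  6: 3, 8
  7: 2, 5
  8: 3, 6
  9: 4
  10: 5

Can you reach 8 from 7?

The component containing 7 is {1, 2, 4, 5, 7, 9, 10}, and 8 is not in it.

No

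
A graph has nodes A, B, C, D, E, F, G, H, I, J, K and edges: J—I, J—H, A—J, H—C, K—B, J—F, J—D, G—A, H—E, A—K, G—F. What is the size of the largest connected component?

Starting from A we can reach A, B, C, D, E, F, G, H, I, J, K. That is one component of size 11.
The largest has 11 vertices.

11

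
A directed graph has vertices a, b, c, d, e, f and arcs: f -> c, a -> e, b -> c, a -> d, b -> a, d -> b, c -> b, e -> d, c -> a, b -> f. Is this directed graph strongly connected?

From d we can reach every vertex (a, b, c, d, e, f), and every vertex can reach d (a, b, c, d, e, f). So the whole graph is one strongly connected component.

Yes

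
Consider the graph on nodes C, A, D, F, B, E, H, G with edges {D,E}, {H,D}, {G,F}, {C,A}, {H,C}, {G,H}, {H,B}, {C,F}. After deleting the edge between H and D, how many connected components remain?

2

Before removal there is 1 component.
H–D is a bridge — removing it separates H's side from D's side.
After removal: 2 components.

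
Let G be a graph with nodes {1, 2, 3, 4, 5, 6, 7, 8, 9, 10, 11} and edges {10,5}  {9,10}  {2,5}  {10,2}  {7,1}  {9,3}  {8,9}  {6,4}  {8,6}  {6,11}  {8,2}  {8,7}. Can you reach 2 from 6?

From 6 we can reach 1, 2, 3, 4, 5, 6, 7, 8, 9, 10, 11, which includes 2.

Yes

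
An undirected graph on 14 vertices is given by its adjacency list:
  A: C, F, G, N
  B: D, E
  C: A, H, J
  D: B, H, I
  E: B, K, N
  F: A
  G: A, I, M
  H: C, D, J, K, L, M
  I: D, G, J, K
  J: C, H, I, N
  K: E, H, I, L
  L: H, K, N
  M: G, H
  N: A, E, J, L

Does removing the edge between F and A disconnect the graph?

Yes

Removing F-A leaves no path between F and A: the component count goes from 1 to 2. So it is a bridge.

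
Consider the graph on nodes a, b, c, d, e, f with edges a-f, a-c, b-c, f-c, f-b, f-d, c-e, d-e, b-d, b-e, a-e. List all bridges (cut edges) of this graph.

none

The edges on the cycle f-b-c-f are not bridges since each lies on that cycle.
Every edge lies on some cycle, so there are no bridges.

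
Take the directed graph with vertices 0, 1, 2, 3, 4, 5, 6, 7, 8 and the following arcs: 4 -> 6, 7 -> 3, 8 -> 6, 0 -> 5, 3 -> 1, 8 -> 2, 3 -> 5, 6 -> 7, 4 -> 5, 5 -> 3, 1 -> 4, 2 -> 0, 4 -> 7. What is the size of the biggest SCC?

{1, 3, 4, 5, 6, 7} are all mutually reachable — one SCC of size 6.
{0} is an SCC by itself.
{8} is an SCC by itself.
{2} is an SCC by itself.
The largest has 6 vertices.

6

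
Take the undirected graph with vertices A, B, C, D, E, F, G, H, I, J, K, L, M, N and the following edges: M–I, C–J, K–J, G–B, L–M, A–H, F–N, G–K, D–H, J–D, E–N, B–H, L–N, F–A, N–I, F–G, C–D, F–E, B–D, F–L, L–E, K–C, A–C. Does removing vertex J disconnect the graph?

Deleting J leaves 1 component (was 1) (its neighbors C, D, K remain connected to each other), so J is not a cut vertex.

No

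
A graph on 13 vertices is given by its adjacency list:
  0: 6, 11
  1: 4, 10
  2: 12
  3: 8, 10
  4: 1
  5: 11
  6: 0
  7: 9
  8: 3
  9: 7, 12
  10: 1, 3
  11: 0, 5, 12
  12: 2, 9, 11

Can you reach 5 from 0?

From 0 we can reach 0, 2, 5, 6, 7, 9, 11, 12, which includes 5.

Yes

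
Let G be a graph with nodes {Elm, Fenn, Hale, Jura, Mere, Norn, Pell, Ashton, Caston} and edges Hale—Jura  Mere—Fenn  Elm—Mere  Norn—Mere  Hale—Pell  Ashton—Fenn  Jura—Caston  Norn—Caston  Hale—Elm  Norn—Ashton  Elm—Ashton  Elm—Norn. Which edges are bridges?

Hale-Pell

The edges on the cycle Elm-Norn-Mere-Fenn-Ashton-Elm are not bridges since each lies on that cycle.
But removing Pell—Hale disconnects Pell from Hale — this is a bridge.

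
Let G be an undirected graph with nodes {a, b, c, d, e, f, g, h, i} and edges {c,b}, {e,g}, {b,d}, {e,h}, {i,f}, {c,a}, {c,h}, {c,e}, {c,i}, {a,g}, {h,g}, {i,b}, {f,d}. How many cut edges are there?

The edges on the cycle c-i-f-d-b-c are not bridges since each lies on that cycle.
Every edge lies on some cycle, so there are no bridges.

0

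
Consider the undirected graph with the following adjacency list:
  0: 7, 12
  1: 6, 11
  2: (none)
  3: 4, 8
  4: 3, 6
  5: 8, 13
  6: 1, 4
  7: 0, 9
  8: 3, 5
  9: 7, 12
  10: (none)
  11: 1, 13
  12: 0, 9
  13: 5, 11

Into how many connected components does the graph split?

2 is isolated — a component by itself.
10 is isolated — a component by itself.
Starting from 0 we can reach 0, 7, 9, 12. That is one component of size 4.
Starting from 1 we can reach 1, 3, 4, 5, 6, 8, 11, 13. That is one component of size 8.
Total: 4 components.

4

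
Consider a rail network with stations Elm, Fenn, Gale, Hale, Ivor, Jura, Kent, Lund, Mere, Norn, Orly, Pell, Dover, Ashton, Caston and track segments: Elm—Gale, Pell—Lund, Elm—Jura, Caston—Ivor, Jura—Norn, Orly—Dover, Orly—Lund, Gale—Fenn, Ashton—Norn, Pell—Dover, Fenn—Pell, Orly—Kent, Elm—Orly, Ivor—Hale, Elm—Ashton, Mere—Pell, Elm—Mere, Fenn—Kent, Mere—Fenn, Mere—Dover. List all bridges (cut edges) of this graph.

Caston-Ivor, Hale-Ivor

The edges on the cycle Elm-Ashton-Norn-Jura-Elm are not bridges since each lies on that cycle.
But removing Ivor—Hale disconnects Ivor from Hale; removing Caston—Ivor disconnects Caston from Ivor — these are bridges.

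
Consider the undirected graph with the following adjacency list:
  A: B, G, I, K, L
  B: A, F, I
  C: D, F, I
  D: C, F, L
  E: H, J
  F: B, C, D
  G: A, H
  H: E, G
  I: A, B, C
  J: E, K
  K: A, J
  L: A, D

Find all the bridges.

none

The edges on the cycle A-G-H-E-J-K-A are not bridges since each lies on that cycle.
Every edge lies on some cycle, so there are no bridges.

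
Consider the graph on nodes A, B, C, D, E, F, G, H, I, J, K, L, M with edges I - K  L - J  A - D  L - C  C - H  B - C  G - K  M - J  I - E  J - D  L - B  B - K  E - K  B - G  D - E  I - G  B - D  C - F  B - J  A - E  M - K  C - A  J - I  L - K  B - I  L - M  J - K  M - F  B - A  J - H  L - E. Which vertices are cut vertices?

none

Removing H, for instance, still leaves 1 component. No single vertex removal increases the component count — the graph has no articulation points.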